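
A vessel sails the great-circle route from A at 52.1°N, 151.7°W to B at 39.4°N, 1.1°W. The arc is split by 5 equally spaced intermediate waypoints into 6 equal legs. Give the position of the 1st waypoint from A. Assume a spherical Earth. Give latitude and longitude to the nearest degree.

≈ 65°N, 139°W

Convert each endpoint to a unit vector on the sphere (x = cos φ cos λ, y = cos φ sin λ, z = sin φ).
The central angle between the endpoints is δ = arccos(p₁·p₂) ≈ 1.483 rad (85.0°).
Interpolate at f = 1/6 with slerp weights a = sin((1−f)δ)/sin δ ≈ 0.948, b = sin(fδ)/sin δ ≈ 0.246.
p = a·p₁ + b·p₂ ≈ (-0.323, -0.280, 0.904); φ = arcsin(p_z) ≈ 64.70°, λ = atan2(p_y, p_x) ≈ -139.10°.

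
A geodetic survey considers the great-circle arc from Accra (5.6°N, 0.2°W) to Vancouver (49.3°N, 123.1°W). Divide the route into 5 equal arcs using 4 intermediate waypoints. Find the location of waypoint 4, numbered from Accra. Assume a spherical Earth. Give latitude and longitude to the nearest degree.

≈ 55°N, 89°W

From cos δ = sin φ₁ sin φ₂ + cos φ₁ cos φ₂ cos Δλ, the central angle is δ ≈ 1.853 rad (106.2°).
Interpolate at f = 4/5 with slerp weights a = sin((1−f)δ)/sin δ ≈ 0.377, b = sin(fδ)/sin δ ≈ 1.037.
p = a·p₁ + b·p₂ ≈ (0.006, -0.568, 0.823); φ = arcsin(p_z) ≈ 55.40°, λ = atan2(p_y, p_x) ≈ -89.40°.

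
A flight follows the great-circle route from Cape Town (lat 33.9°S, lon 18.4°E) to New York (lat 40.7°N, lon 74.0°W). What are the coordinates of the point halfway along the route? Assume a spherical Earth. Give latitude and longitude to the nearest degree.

Write both endpoints as unit vectors p₁, p₂ with components (cos φ cos λ, cos φ sin λ, sin φ).
The central angle between the endpoints is δ = arccos(p₁·p₂) ≈ 1.971 rad (113.0°).
Interpolate at f = 1/2 with slerp weights a = sin((1−f)δ)/sin δ ≈ 0.905, b = sin(fδ)/sin δ ≈ 0.905.
p = a·p₁ + b·p₂ ≈ (0.902, -0.423, 0.085); φ = arcsin(p_z) ≈ 4.90°, λ = atan2(p_y, p_x) ≈ -25.10°.

≈ lat 5°N, lon 25°W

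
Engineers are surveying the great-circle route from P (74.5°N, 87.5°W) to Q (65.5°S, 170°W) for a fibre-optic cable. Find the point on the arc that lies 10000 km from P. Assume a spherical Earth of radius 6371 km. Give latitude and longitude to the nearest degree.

The haversine formula gives a central angle δ ≈ 2.611 rad (149.6°) between the endpoints. The total great-circle distance is δ·R ≈ 2.611 × 6371 ≈ 16633 km, so the target fraction is f = 10000/16633 ≈ 0.601.
Interpolate at f ≈ 0.601 with slerp weights a = sin((1−f)δ)/sin δ ≈ 1.705, b = sin(fδ)/sin δ ≈ 1.975.
p = a·p₁ + b·p₂ ≈ (-0.787, -0.597, -0.155); φ = arcsin(p_z) ≈ -8.90°, λ = atan2(p_y, p_x) ≈ -142.79°.

≈ (9°S, 143°W)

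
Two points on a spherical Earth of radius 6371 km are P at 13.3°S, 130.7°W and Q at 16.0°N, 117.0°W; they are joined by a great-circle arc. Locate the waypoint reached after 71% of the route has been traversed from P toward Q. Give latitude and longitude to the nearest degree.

Convert each endpoint to a unit vector on the sphere (x = cos φ cos λ, y = cos φ sin λ, z = sin φ).
The central angle between the endpoints is δ = arccos(p₁·p₂) ≈ 0.563 rad (32.3°).
Interpolate at f = 0.71 with slerp weights a = sin((1−f)δ)/sin δ ≈ 0.305, b = sin(fδ)/sin δ ≈ 0.729.
p = a·p₁ + b·p₂ ≈ (-0.512, -0.849, 0.131); φ = arcsin(p_z) ≈ 7.52°, λ = atan2(p_y, p_x) ≈ -121.06°.

≈ 8°N, 121°W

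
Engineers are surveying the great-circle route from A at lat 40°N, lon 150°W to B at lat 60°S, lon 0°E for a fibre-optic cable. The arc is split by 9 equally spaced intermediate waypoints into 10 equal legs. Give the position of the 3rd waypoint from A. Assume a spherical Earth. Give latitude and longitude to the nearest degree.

≈ lat 1°S, lon 127°W

Convert each endpoint to a unit vector on the sphere (x = cos φ cos λ, y = cos φ sin λ, z = sin φ).
The central angle between the endpoints is δ = arccos(p₁·p₂) ≈ 2.665 rad (152.7°).
Interpolate at f = 3/10 with slerp weights a = sin((1−f)δ)/sin δ ≈ 2.084, b = sin(fδ)/sin δ ≈ 1.562.
p = a·p₁ + b·p₂ ≈ (-0.602, -0.798, -0.013); φ = arcsin(p_z) ≈ -0.72°, λ = atan2(p_y, p_x) ≈ -127.02°.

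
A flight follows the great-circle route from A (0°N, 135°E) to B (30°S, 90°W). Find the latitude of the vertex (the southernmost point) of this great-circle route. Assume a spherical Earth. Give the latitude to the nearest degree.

≈ 39°S

The great circle lies in the plane with unit normal n̂ = (p₁ × p₂)/|p₁ × p₂|.
Here n̂_z ≈ +0.775; the vertex latitude is φ_max = arccos|n̂_z| ≈ 39.2°.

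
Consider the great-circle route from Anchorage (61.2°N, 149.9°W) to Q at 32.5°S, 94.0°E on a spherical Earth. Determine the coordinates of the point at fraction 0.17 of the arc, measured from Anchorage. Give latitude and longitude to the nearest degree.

≈ 56°N, 168°E

From cos δ = sin φ₁ sin φ₂ + cos φ₁ cos φ₂ cos Δλ, the central angle is δ ≈ 2.278 rad (130.5°).
Interpolate at f = 0.17 with slerp weights a = sin((1−f)δ)/sin δ ≈ 1.249, b = sin(fδ)/sin δ ≈ 0.497.
p = a·p₁ + b·p₂ ≈ (-0.550, 0.116, 0.827); φ = arcsin(p_z) ≈ 55.82°, λ = atan2(p_y, p_x) ≈ 168.06°.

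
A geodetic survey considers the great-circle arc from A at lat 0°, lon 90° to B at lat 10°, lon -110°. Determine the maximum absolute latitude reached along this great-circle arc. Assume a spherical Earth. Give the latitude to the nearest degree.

The great circle lies in the plane with unit normal n̂ = (p₁ × p₂)/|p₁ × p₂|.
Here n̂_z ≈ +0.889; the vertex latitude is φ_max = arccos|n̂_z| ≈ 27.3°.
Check via Clairaut: cos φ_max = |cos φ₁| · sin C = cos(0.0°)·sin(62.7°) ≈ 0.889, again giving ≈ 27.3°.

≈ 27°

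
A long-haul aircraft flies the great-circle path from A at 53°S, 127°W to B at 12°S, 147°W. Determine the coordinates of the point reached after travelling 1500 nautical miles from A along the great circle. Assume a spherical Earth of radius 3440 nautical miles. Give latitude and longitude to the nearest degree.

≈ 30°S, 141°W

Convert each endpoint to a unit vector on the sphere (x = cos φ cos λ, y = cos φ sin λ, z = sin φ).
The central angle between the endpoints is δ = arccos(p₁·p₂) ≈ 0.768 rad (44.0°). The total great-circle distance is δ·R ≈ 0.768 × 3440 ≈ 2642 nmi, so the target fraction is f = 1500/2642 ≈ 0.568.
Interpolate at f ≈ 0.568 with slerp weights a = sin((1−f)δ)/sin δ ≈ 0.469, b = sin(fδ)/sin δ ≈ 0.608.
p = a·p₁ + b·p₂ ≈ (-0.669, -0.549, -0.501); φ = arcsin(p_z) ≈ -30.07°, λ = atan2(p_y, p_x) ≈ -140.59°.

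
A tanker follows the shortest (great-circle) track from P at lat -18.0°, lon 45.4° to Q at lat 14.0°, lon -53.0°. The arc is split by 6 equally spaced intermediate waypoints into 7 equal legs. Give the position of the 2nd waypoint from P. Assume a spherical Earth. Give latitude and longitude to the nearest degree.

The haversine formula gives a central angle δ ≈ 1.782 rad (102.1°) between the endpoints.
Interpolate at f = 2/7 with slerp weights a = sin((1−f)δ)/sin δ ≈ 0.978, b = sin(fδ)/sin δ ≈ 0.498.
p = a·p₁ + b·p₂ ≈ (0.944, 0.276, -0.182); φ = arcsin(p_z) ≈ -10.46°, λ = atan2(p_y, p_x) ≈ 16.28°.

≈ lat -10°, lon 16°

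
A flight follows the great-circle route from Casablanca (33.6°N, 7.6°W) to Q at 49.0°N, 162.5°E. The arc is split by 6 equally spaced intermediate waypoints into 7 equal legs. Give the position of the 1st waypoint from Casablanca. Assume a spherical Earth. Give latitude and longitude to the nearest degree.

The haversine formula gives a central angle δ ≈ 1.692 rad (96.9°) between the endpoints.
Interpolate at f = 1/7 with slerp weights a = sin((1−f)δ)/sin δ ≈ 1.000, b = sin(fδ)/sin δ ≈ 0.241.
p = a·p₁ + b·p₂ ≈ (0.675, -0.063, 0.735); φ = arcsin(p_z) ≈ 47.34°, λ = atan2(p_y, p_x) ≈ -5.30°.

≈ 47°N, 5°W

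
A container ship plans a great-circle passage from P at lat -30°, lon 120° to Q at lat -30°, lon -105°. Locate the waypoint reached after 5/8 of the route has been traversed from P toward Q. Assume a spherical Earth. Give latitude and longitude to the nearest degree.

≈ lat -54°, lon -149°

Write both endpoints as unit vectors p₁, p₂ with components (cos φ cos λ, cos φ sin λ, sin φ).
The central angle between the endpoints is δ = arccos(p₁·p₂) ≈ 1.855 rad (106.3°).
Interpolate at f = 5/8 with slerp weights a = sin((1−f)δ)/sin δ ≈ 0.668, b = sin(fδ)/sin δ ≈ 0.955.
p = a·p₁ + b·p₂ ≈ (-0.503, -0.298, -0.811); φ = arcsin(p_z) ≈ -54.22°, λ = atan2(p_y, p_x) ≈ -149.36°.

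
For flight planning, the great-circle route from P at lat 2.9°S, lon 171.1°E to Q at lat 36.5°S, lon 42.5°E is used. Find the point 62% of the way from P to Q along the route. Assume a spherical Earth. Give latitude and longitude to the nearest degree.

≈ lat 43°S, lon 102°E

From cos δ = sin φ₁ sin φ₂ + cos φ₁ cos φ₂ cos Δλ, the central angle is δ ≈ 2.061 rad (118.1°).
Interpolate at f = 0.62 with slerp weights a = sin((1−f)δ)/sin δ ≈ 0.800, b = sin(fδ)/sin δ ≈ 1.085.
p = a·p₁ + b·p₂ ≈ (-0.146, 0.713, -0.686); φ = arcsin(p_z) ≈ -43.31°, λ = atan2(p_y, p_x) ≈ 101.57°.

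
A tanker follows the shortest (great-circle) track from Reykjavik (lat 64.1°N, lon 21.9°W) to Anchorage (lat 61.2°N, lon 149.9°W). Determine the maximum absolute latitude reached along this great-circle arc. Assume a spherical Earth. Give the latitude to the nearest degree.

≈ 77°N

The great circle lies in the plane with unit normal n̂ = (p₁ × p₂)/|p₁ × p₂|.
Here n̂_z ≈ -0.220; the vertex latitude is φ_max = arccos|n̂_z| ≈ 77.3°.
Check via Clairaut: cos φ_max = |cos φ₁| · sin C = cos(64.1°)·sin(30.3°) ≈ 0.220, again giving ≈ 77.3°.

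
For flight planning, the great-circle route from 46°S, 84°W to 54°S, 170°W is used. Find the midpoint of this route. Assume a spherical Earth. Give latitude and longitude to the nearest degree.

≈ 58°S, 123°W

From cos δ = sin φ₁ sin φ₂ + cos φ₁ cos φ₂ cos Δλ, the central angle is δ ≈ 0.914 rad (52.4°).
Interpolate at f = 1/2 with slerp weights a = sin((1−f)δ)/sin δ ≈ 0.557, b = sin(fδ)/sin δ ≈ 0.557.
p = a·p₁ + b·p₂ ≈ (-0.282, -0.442, -0.852); φ = arcsin(p_z) ≈ -58.39°, λ = atan2(p_y, p_x) ≈ -122.56°.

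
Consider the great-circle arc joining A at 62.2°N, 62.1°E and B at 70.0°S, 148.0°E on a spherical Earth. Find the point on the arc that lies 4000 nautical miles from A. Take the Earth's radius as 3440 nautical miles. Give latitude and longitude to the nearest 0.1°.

Write both endpoints as unit vectors p₁, p₂ with components (cos φ cos λ, cos φ sin λ, sin φ).
The central angle between the endpoints is δ = arccos(p₁·p₂) ≈ 2.532 rad (145.1°). The total great-circle distance is δ·R ≈ 2.532 × 3440 ≈ 8710 nmi, so the target fraction is f = 4000/8710 ≈ 0.459.
Interpolate at f ≈ 0.459 with slerp weights a = sin((1−f)δ)/sin δ ≈ 1.711, b = sin(fδ)/sin δ ≈ 1.603.
p = a·p₁ + b·p₂ ≈ (-0.092, 0.996, 0.007); φ = arcsin(p_z) ≈ 0.41°, λ = atan2(p_y, p_x) ≈ 95.25°.

≈ 0.4°N, 95.3°E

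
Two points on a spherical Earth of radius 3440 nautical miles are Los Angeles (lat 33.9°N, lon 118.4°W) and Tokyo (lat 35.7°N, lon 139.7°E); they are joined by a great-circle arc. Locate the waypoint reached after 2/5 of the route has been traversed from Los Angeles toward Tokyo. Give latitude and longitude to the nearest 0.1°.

Write both endpoints as unit vectors p₁, p₂ with components (cos φ cos λ, cos φ sin λ, sin φ).
The central angle between the endpoints is δ = arccos(p₁·p₂) ≈ 1.383 rad (79.3°).
Interpolate at f = 2/5 with slerp weights a = sin((1−f)δ)/sin δ ≈ 0.751, b = sin(fδ)/sin δ ≈ 0.535.
p = a·p₁ + b·p₂ ≈ (-0.628, -0.267, 0.731); φ = arcsin(p_z) ≈ 46.97°, λ = atan2(p_y, p_x) ≈ -156.93°.

≈ lat 47.0°N, lon 156.9°W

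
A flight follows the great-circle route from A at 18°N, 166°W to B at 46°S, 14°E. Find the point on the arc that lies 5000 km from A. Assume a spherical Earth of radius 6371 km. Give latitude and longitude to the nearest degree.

≈ 27°S, 166°W

Write both endpoints as unit vectors p₁, p₂ with components (cos φ cos λ, cos φ sin λ, sin φ).
The central angle between the endpoints is δ = arccos(p₁·p₂) ≈ 2.653 rad (152.0°). The total great-circle distance is δ·R ≈ 2.653 × 6371 ≈ 16902 km, so the target fraction is f = 5000/16902 ≈ 0.296.
Interpolate at f ≈ 0.296 with slerp weights a = sin((1−f)δ)/sin δ ≈ 2.037, b = sin(fδ)/sin δ ≈ 1.505.
p = a·p₁ + b·p₂ ≈ (-0.865, -0.216, -0.453); φ = arcsin(p_z) ≈ -26.97°, λ = atan2(p_y, p_x) ≈ -166.00°.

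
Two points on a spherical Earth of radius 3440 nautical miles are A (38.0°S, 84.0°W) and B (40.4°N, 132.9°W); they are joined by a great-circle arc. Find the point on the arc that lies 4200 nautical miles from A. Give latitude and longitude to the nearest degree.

Write both endpoints as unit vectors p₁, p₂ with components (cos φ cos λ, cos φ sin λ, sin φ).
The central angle between the endpoints is δ = arccos(p₁·p₂) ≈ 1.575 rad (90.3°). The total great-circle distance is δ·R ≈ 1.575 × 3440 ≈ 5419 nmi, so the target fraction is f = 4200/5419 ≈ 0.775.
Interpolate at f ≈ 0.775 with slerp weights a = sin((1−f)δ)/sin δ ≈ 0.347, b = sin(fδ)/sin δ ≈ 0.939.
p = a·p₁ + b·p₂ ≈ (-0.458, -0.796, 0.395); φ = arcsin(p_z) ≈ 23.28°, λ = atan2(p_y, p_x) ≈ -119.94°.

≈ (23°N, 120°W)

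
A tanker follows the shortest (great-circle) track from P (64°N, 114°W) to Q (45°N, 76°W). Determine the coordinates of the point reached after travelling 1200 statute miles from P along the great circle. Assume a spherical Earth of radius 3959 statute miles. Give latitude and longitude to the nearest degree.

≈ (54°N, 87°W)

Write both endpoints as unit vectors p₁, p₂ with components (cos φ cos λ, cos φ sin λ, sin φ).
The central angle between the endpoints is δ = arccos(p₁·p₂) ≈ 0.495 rad (28.4°). The total great-circle distance is δ·R ≈ 0.495 × 3959 ≈ 1961 mi, so the target fraction is f = 1200/1961 ≈ 0.612.
Interpolate at f ≈ 0.612 with slerp weights a = sin((1−f)δ)/sin δ ≈ 0.402, b = sin(fδ)/sin δ ≈ 0.628.
p = a·p₁ + b·p₂ ≈ (0.036, -0.592, 0.805); φ = arcsin(p_z) ≈ 53.64°, λ = atan2(p_y, p_x) ≈ -86.54°.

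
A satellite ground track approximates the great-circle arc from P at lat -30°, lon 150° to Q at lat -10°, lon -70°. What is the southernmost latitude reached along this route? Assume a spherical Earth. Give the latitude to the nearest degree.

The great circle lies in the plane with unit normal n̂ = (p₁ × p₂)/|p₁ × p₂|.
Here n̂_z ≈ +0.665; the vertex latitude is φ_max = arccos|n̂_z| ≈ 48.3°.
Check via Clairaut: cos φ_max = |cos φ₁| · sin C = cos(30.0°)·sin(129.8°) ≈ 0.665, again giving ≈ 48.3°.

≈ -48°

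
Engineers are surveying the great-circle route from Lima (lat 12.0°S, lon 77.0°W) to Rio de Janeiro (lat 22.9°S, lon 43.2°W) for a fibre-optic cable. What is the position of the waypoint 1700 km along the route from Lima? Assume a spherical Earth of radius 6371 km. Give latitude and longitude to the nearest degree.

Convert each endpoint to a unit vector on the sphere (x = cos φ cos λ, y = cos φ sin λ, z = sin φ).
The central angle between the endpoints is δ = arccos(p₁·p₂) ≈ 0.592 rad (33.9°). The total great-circle distance is δ·R ≈ 0.592 × 6371 ≈ 3773 km, so the target fraction is f = 1700/3773 ≈ 0.451.
Interpolate at f ≈ 0.451 with slerp weights a = sin((1−f)δ)/sin δ ≈ 0.573, b = sin(fδ)/sin δ ≈ 0.472.
p = a·p₁ + b·p₂ ≈ (0.443, -0.844, -0.303); φ = arcsin(p_z) ≈ -17.63°, λ = atan2(p_y, p_x) ≈ -62.29°.

≈ lat 18°S, lon 62°W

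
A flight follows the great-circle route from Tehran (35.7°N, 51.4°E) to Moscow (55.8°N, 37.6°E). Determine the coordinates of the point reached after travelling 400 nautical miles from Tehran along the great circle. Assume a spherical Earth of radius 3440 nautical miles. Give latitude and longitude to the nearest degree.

≈ (42°N, 48°E)

Write both endpoints as unit vectors p₁, p₂ with components (cos φ cos λ, cos φ sin λ, sin φ).
The central angle between the endpoints is δ = arccos(p₁·p₂) ≈ 0.387 rad (22.2°). The total great-circle distance is δ·R ≈ 0.387 × 3440 ≈ 1332 nmi, so the target fraction is f = 400/1332 ≈ 0.300.
Interpolate at f ≈ 0.300 with slerp weights a = sin((1−f)δ)/sin δ ≈ 0.709, b = sin(fδ)/sin δ ≈ 0.307.
p = a·p₁ + b·p₂ ≈ (0.496, 0.555, 0.668); φ = arcsin(p_z) ≈ 41.89°, λ = atan2(p_y, p_x) ≈ 48.23°.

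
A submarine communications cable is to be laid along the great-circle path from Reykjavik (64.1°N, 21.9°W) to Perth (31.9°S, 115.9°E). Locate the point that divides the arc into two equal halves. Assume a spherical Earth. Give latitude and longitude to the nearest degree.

≈ 32°N, 87°E

Convert each endpoint to a unit vector on the sphere (x = cos φ cos λ, y = cos φ sin λ, z = sin φ).
The central angle between the endpoints is δ = arccos(p₁·p₂) ≈ 2.419 rad (138.6°).
Interpolate at f = 1/2 with slerp weights a = sin((1−f)δ)/sin δ ≈ 1.414, b = sin(fδ)/sin δ ≈ 1.414.
p = a·p₁ + b·p₂ ≈ (0.049, 0.850, 0.525); φ = arcsin(p_z) ≈ 31.66°, λ = atan2(p_y, p_x) ≈ 86.72°.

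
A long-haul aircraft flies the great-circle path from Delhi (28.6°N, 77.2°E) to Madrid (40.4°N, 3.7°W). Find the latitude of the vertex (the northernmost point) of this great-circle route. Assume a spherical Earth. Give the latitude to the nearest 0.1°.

≈ 43.4°N

The great circle lies in the plane with unit normal n̂ = (p₁ × p₂)/|p₁ × p₂|.
Here n̂_z ≈ -0.726; the vertex latitude is φ_max = arccos|n̂_z| ≈ 43.4°.
Check via Clairaut: cos φ_max = |cos φ₁| · sin C = cos(28.6°)·sin(55.8°) ≈ 0.726, again giving ≈ 43.4°.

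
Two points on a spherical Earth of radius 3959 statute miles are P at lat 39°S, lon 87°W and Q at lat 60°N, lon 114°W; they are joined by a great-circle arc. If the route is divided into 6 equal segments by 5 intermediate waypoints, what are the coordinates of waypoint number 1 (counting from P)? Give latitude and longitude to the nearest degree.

Write both endpoints as unit vectors p₁, p₂ with components (cos φ cos λ, cos φ sin λ, sin φ).
The central angle between the endpoints is δ = arccos(p₁·p₂) ≈ 1.771 rad (101.5°).
Interpolate at f = 1/6 with slerp weights a = sin((1−f)δ)/sin δ ≈ 1.016, b = sin(fδ)/sin δ ≈ 0.297.
p = a·p₁ + b·p₂ ≈ (-0.019, -0.924, -0.382); φ = arcsin(p_z) ≈ -22.47°, λ = atan2(p_y, p_x) ≈ -91.18°.

≈ lat 22°S, lon 91°W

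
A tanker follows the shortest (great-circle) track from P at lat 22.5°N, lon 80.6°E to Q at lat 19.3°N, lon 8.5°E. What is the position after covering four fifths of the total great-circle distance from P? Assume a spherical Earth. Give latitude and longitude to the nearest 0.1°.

≈ lat 22.6°N, lon 22.4°E

Convert each endpoint to a unit vector on the sphere (x = cos φ cos λ, y = cos φ sin λ, z = sin φ).
The central angle between the endpoints is δ = arccos(p₁·p₂) ≈ 1.165 rad (66.8°).
Interpolate at f = 4/5 with slerp weights a = sin((1−f)δ)/sin δ ≈ 0.251, b = sin(fδ)/sin δ ≈ 0.874.
p = a·p₁ + b·p₂ ≈ (0.854, 0.351, 0.385); φ = arcsin(p_z) ≈ 22.64°, λ = atan2(p_y, p_x) ≈ 22.35°.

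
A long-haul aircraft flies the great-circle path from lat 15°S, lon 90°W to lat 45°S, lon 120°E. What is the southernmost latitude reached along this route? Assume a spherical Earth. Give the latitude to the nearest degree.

≈ 68°S

The great circle lies in the plane with unit normal n̂ = (p₁ × p₂)/|p₁ × p₂|.
Here n̂_z ≈ -0.374; the vertex latitude is φ_max = arccos|n̂_z| ≈ 68.0°.
Check via Clairaut: cos φ_max = |cos φ₁| · sin C = cos(15.0°)·sin(157.2°) ≈ 0.374, again giving ≈ 68.0°.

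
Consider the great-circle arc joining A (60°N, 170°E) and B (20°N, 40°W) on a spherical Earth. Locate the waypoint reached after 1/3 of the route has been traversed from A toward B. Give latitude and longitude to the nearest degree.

From cos δ = sin φ₁ sin φ₂ + cos φ₁ cos φ₂ cos Δλ, the central angle is δ ≈ 1.682 rad (96.4°).
Interpolate at f = 1/3 with slerp weights a = sin((1−f)δ)/sin δ ≈ 0.906, b = sin(fδ)/sin δ ≈ 0.535.
p = a·p₁ + b·p₂ ≈ (-0.061, -0.244, 0.968); φ = arcsin(p_z) ≈ 75.41°, λ = atan2(p_y, p_x) ≈ -104.04°.

≈ (75°N, 104°W)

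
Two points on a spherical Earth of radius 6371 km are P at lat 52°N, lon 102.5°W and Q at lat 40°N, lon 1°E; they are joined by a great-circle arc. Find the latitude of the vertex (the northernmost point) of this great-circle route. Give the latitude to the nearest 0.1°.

The great circle lies in the plane with unit normal n̂ = (p₁ × p₂)/|p₁ × p₂|.
Here n̂_z ≈ +0.500; the vertex latitude is φ_max = arccos|n̂_z| ≈ 60.0°.
Check via Clairaut: cos φ_max = |cos φ₁| · sin C = cos(52.0°)·sin(54.2°) ≈ 0.500, again giving ≈ 60.0°.

≈ 60.0°N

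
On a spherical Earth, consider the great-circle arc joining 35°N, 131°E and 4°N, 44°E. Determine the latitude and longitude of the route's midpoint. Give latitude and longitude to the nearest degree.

≈ 26°N, 82°E

Convert each endpoint to a unit vector on the sphere (x = cos φ cos λ, y = cos φ sin λ, z = sin φ).
The central angle between the endpoints is δ = arccos(p₁·p₂) ≈ 1.488 rad (85.3°).
Interpolate at f = 1/2 with slerp weights a = sin((1−f)δ)/sin δ ≈ 0.680, b = sin(fδ)/sin δ ≈ 0.680.
p = a·p₁ + b·p₂ ≈ (0.122, 0.891, 0.437); φ = arcsin(p_z) ≈ 25.92°, λ = atan2(p_y, p_x) ≈ 82.18°.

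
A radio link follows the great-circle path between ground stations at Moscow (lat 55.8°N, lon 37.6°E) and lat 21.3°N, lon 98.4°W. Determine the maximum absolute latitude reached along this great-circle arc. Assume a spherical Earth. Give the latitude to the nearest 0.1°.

≈ 68.6°N

The great circle lies in the plane with unit normal n̂ = (p₁ × p₂)/|p₁ × p₂|.
Here n̂_z ≈ -0.365; the vertex latitude is φ_max = arccos|n̂_z| ≈ 68.6°.
Check via Clairaut: cos φ_max = |cos φ₁| · sin C = cos(55.8°)·sin(40.5°) ≈ 0.365, again giving ≈ 68.6°.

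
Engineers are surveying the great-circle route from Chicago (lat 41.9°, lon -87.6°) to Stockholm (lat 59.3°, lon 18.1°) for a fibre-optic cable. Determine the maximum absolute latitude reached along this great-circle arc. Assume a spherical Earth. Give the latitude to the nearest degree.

The great circle lies in the plane with unit normal n̂ = (p₁ × p₂)/|p₁ × p₂|.
Here n̂_z ≈ +0.415; the vertex latitude is φ_max = arccos|n̂_z| ≈ 65.5°.

≈ 65°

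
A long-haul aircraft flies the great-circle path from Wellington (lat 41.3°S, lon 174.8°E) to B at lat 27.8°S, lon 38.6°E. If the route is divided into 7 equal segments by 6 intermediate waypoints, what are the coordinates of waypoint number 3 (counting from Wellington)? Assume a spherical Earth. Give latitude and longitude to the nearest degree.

From cos δ = sin φ₁ sin φ₂ + cos φ₁ cos φ₂ cos Δλ, the central angle is δ ≈ 1.743 rad (99.9°).
Interpolate at f = 3/7 with slerp weights a = sin((1−f)δ)/sin δ ≈ 0.852, b = sin(fδ)/sin δ ≈ 0.690.
p = a·p₁ + b·p₂ ≈ (-0.161, 0.439, -0.884); φ = arcsin(p_z) ≈ -62.15°, λ = atan2(p_y, p_x) ≈ 110.11°.

≈ lat 62°S, lon 110°E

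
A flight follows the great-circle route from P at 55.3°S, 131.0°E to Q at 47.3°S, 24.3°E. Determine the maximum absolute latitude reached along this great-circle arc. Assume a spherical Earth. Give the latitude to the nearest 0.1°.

≈ 64.8°S

The great circle lies in the plane with unit normal n̂ = (p₁ × p₂)/|p₁ × p₂|.
Here n̂_z ≈ -0.425; the vertex latitude is φ_max = arccos|n̂_z| ≈ 64.8°.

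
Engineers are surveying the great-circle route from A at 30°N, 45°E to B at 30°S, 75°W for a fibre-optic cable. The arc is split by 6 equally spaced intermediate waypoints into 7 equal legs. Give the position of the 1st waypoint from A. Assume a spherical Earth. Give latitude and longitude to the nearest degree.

≈ 23°N, 26°E

The haversine formula gives a central angle δ ≈ 2.246 rad (128.7°) between the endpoints.
Interpolate at f = 1/7 with slerp weights a = sin((1−f)δ)/sin δ ≈ 1.201, b = sin(fδ)/sin δ ≈ 0.404.
p = a·p₁ + b·p₂ ≈ (0.826, 0.398, 0.399); φ = arcsin(p_z) ≈ 23.50°, λ = atan2(p_y, p_x) ≈ 25.71°.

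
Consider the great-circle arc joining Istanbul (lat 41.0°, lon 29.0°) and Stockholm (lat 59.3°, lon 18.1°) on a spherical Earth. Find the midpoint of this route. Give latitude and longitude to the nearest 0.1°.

From cos δ = sin φ₁ sin φ₂ + cos φ₁ cos φ₂ cos Δλ, the central angle is δ ≈ 0.341 rad (19.5°).
Interpolate at f = 1/2 with slerp weights a = sin((1−f)δ)/sin δ ≈ 0.507, b = sin(fδ)/sin δ ≈ 0.507.
p = a·p₁ + b·p₂ ≈ (0.581, 0.266, 0.769); φ = arcsin(p_z) ≈ 50.27°, λ = atan2(p_y, p_x) ≈ 24.60°.

≈ lat 50.3°, lon 24.6°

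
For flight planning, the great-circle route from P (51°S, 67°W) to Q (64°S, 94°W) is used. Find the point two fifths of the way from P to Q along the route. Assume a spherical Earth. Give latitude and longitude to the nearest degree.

≈ (57°S, 76°W)

From cos δ = sin φ₁ sin φ₂ + cos φ₁ cos φ₂ cos Δλ, the central angle is δ ≈ 0.335 rad (19.2°).
Interpolate at f = 2/5 with slerp weights a = sin((1−f)δ)/sin δ ≈ 0.607, b = sin(fδ)/sin δ ≈ 0.406.
p = a·p₁ + b·p₂ ≈ (0.137, -0.530, -0.837); φ = arcsin(p_z) ≈ -56.84°, λ = atan2(p_y, p_x) ≈ -75.50°.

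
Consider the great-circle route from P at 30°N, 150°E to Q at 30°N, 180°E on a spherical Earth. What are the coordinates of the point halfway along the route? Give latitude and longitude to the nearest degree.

≈ 31°N, 165°E

Write both endpoints as unit vectors p₁, p₂ with components (cos φ cos λ, cos φ sin λ, sin φ).
The central angle between the endpoints is δ = arccos(p₁·p₂) ≈ 0.452 rad (25.9°).
Interpolate at f = 1/2 with slerp weights a = sin((1−f)δ)/sin δ ≈ 0.513, b = sin(fδ)/sin δ ≈ 0.513.
p = a·p₁ + b·p₂ ≈ (-0.829, 0.222, 0.513); φ = arcsin(p_z) ≈ 30.87°, λ = atan2(p_y, p_x) ≈ 165.00°.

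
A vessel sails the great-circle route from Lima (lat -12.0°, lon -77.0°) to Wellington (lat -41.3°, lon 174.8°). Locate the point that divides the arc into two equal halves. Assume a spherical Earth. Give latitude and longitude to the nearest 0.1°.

The haversine formula gives a central angle δ ≈ 1.663 rad (95.3°) between the endpoints.
Interpolate at f = 1/2 with slerp weights a = sin((1−f)δ)/sin δ ≈ 0.742, b = sin(fδ)/sin δ ≈ 0.742.
p = a·p₁ + b·p₂ ≈ (-0.392, -0.657, -0.644); φ = arcsin(p_z) ≈ -40.10°, λ = atan2(p_y, p_x) ≈ -120.83°.

≈ lat -40.1°, lon -120.8°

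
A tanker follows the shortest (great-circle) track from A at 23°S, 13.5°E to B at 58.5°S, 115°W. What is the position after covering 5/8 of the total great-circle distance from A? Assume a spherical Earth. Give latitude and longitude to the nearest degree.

Convert each endpoint to a unit vector on the sphere (x = cos φ cos λ, y = cos φ sin λ, z = sin φ).
The central angle between the endpoints is δ = arccos(p₁·p₂) ≈ 1.537 rad (88.1°).
Interpolate at f = 5/8 with slerp weights a = sin((1−f)δ)/sin δ ≈ 0.545, b = sin(fδ)/sin δ ≈ 0.820.
p = a·p₁ + b·p₂ ≈ (0.307, -0.271, -0.912); φ = arcsin(p_z) ≈ -65.82°, λ = atan2(p_y, p_x) ≈ -41.45°.

≈ 66°S, 41°W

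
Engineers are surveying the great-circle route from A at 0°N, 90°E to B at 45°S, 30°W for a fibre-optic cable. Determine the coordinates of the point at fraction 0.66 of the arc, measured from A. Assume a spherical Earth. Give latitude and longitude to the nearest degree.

From cos δ = sin φ₁ sin φ₂ + cos φ₁ cos φ₂ cos Δλ, the central angle is δ ≈ 1.932 rad (110.7°).
Interpolate at f = 0.66 with slerp weights a = sin((1−f)δ)/sin δ ≈ 0.653, b = sin(fδ)/sin δ ≈ 1.023.
p = a·p₁ + b·p₂ ≈ (0.626, 0.291, -0.723); φ = arcsin(p_z) ≈ -46.32°, λ = atan2(p_y, p_x) ≈ 24.94°.

≈ 46°S, 25°E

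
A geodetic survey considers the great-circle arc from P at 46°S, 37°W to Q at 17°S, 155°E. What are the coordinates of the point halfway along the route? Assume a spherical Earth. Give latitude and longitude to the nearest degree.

≈ 73°S, 177°W

Convert each endpoint to a unit vector on the sphere (x = cos φ cos λ, y = cos φ sin λ, z = sin φ).
The central angle between the endpoints is δ = arccos(p₁·p₂) ≈ 2.026 rad (116.1°).
Interpolate at f = 1/2 with slerp weights a = sin((1−f)δ)/sin δ ≈ 0.944, b = sin(fδ)/sin δ ≈ 0.944.
p = a·p₁ + b·p₂ ≈ (-0.295, -0.013, -0.956); φ = arcsin(p_z) ≈ -72.85°, λ = atan2(p_y, p_x) ≈ -177.45°.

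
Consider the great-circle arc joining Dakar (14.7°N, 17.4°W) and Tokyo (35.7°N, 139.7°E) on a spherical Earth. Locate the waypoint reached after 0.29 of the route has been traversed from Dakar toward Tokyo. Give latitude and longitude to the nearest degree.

Convert each endpoint to a unit vector on the sphere (x = cos φ cos λ, y = cos φ sin λ, z = sin φ).
The central angle between the endpoints is δ = arccos(p₁·p₂) ≈ 2.184 rad (125.1°).
Interpolate at f = 0.29 with slerp weights a = sin((1−f)δ)/sin δ ≈ 1.223, b = sin(fδ)/sin δ ≈ 0.724.
p = a·p₁ + b·p₂ ≈ (0.680, 0.027, 0.733); φ = arcsin(p_z) ≈ 47.10°, λ = atan2(p_y, p_x) ≈ 2.23°.

≈ (47°N, 2°E)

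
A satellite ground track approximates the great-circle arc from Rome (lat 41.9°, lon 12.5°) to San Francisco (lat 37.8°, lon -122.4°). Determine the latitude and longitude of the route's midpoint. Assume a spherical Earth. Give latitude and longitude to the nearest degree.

Write both endpoints as unit vectors p₁, p₂ with components (cos φ cos λ, cos φ sin λ, sin φ).
The central angle between the endpoints is δ = arccos(p₁·p₂) ≈ 1.577 rad (90.3°).
Interpolate at f = 1/2 with slerp weights a = sin((1−f)δ)/sin δ ≈ 0.709, b = sin(fδ)/sin δ ≈ 0.709.
p = a·p₁ + b·p₂ ≈ (0.215, -0.359, 0.908); φ = arcsin(p_z) ≈ 65.27°, λ = atan2(p_y, p_x) ≈ -59.07°.

≈ lat 65°, lon -59°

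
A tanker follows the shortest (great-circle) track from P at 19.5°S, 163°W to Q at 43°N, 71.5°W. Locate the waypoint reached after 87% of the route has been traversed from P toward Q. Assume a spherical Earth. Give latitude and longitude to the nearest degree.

Write both endpoints as unit vectors p₁, p₂ with components (cos φ cos λ, cos φ sin λ, sin φ).
The central angle between the endpoints is δ = arccos(p₁·p₂) ≈ 1.819 rad (104.2°).
Interpolate at f = 0.87 with slerp weights a = sin((1−f)δ)/sin δ ≈ 0.242, b = sin(fδ)/sin δ ≈ 1.032.
p = a·p₁ + b·p₂ ≈ (0.022, -0.782, 0.623); φ = arcsin(p_z) ≈ 38.52°, λ = atan2(p_y, p_x) ≈ -88.42°.

≈ 39°N, 88°W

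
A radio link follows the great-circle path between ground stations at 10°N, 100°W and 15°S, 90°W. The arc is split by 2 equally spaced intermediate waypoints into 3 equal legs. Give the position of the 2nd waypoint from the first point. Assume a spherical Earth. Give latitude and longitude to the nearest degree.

≈ 7°S, 93°W

The haversine formula gives a central angle δ ≈ 0.469 rad (26.9°) between the endpoints.
Interpolate at f = 2/3 with slerp weights a = sin((1−f)δ)/sin δ ≈ 0.344, b = sin(fδ)/sin δ ≈ 0.681.
p = a·p₁ + b·p₂ ≈ (-0.059, -0.991, -0.116); φ = arcsin(p_z) ≈ -6.68°, λ = atan2(p_y, p_x) ≈ -93.40°.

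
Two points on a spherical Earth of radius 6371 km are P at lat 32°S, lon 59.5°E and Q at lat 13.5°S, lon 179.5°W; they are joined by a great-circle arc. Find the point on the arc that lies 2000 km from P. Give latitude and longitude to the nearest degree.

≈ lat 39°S, lon 80°E

Write both endpoints as unit vectors p₁, p₂ with components (cos φ cos λ, cos φ sin λ, sin φ).
The central angle between the endpoints is δ = arccos(p₁·p₂) ≈ 1.877 rad (107.5°). The total great-circle distance is δ·R ≈ 1.877 × 6371 ≈ 11955 km, so the target fraction is f = 2000/11955 ≈ 0.167.
Interpolate at f ≈ 0.167 with slerp weights a = sin((1−f)δ)/sin δ ≈ 1.049, b = sin(fδ)/sin δ ≈ 0.324.
p = a·p₁ + b·p₂ ≈ (0.136, 0.763, -0.631); φ = arcsin(p_z) ≈ -39.14°, λ = atan2(p_y, p_x) ≈ 79.86°.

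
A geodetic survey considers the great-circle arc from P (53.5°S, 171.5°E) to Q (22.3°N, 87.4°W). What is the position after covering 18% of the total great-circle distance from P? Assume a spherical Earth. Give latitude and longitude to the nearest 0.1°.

≈ (47.2°S, 157.5°W)

The haversine formula gives a central angle δ ≈ 1.994 rad (114.3°) between the endpoints.
Interpolate at f = 0.18 with slerp weights a = sin((1−f)δ)/sin δ ≈ 1.095, b = sin(fδ)/sin δ ≈ 0.385.
p = a·p₁ + b·p₂ ≈ (-0.628, -0.260, -0.734); φ = arcsin(p_z) ≈ -47.20°, λ = atan2(p_y, p_x) ≈ -157.51°.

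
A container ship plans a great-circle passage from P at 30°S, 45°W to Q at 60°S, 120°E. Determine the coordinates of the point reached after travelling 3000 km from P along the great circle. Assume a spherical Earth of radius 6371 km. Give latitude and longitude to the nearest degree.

≈ 57°S, 39°W

Convert each endpoint to a unit vector on the sphere (x = cos φ cos λ, y = cos φ sin λ, z = sin φ).
The central angle between the endpoints is δ = arccos(p₁·p₂) ≈ 1.556 rad (89.2°). The total great-circle distance is δ·R ≈ 1.556 × 6371 ≈ 9914 km, so the target fraction is f = 3000/9914 ≈ 0.303.
Interpolate at f ≈ 0.303 with slerp weights a = sin((1−f)δ)/sin δ ≈ 0.884, b = sin(fδ)/sin δ ≈ 0.454.
p = a·p₁ + b·p₂ ≈ (0.428, -0.345, -0.835); φ = arcsin(p_z) ≈ -56.63°, λ = atan2(p_y, p_x) ≈ -38.87°.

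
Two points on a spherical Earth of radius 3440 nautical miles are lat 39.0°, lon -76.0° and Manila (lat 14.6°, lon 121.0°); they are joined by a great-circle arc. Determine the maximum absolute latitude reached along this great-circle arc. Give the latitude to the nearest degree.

The great circle lies in the plane with unit normal n̂ = (p₁ × p₂)/|p₁ × p₂|.
Here n̂_z ≈ -0.266; the vertex latitude is φ_max = arccos|n̂_z| ≈ 74.6°.

≈ 75°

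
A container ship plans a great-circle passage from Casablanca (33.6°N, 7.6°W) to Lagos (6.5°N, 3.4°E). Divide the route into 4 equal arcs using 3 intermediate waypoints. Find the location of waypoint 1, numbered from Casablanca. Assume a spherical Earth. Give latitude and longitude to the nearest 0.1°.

Convert each endpoint to a unit vector on the sphere (x = cos φ cos λ, y = cos φ sin λ, z = sin φ).
The central angle between the endpoints is δ = arccos(p₁·p₂) ≈ 0.505 rad (29.0°).
Interpolate at f = 1/4 with slerp weights a = sin((1−f)δ)/sin δ ≈ 0.764, b = sin(fδ)/sin δ ≈ 0.260.
p = a·p₁ + b·p₂ ≈ (0.889, -0.069, 0.452); φ = arcsin(p_z) ≈ 26.90°, λ = atan2(p_y, p_x) ≈ -4.43°.

≈ (26.9°N, 4.4°W)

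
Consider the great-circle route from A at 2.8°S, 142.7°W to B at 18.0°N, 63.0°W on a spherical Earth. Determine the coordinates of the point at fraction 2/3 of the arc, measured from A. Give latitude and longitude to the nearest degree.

From cos δ = sin φ₁ sin φ₂ + cos φ₁ cos φ₂ cos Δλ, the central angle is δ ≈ 1.415 rad (81.1°).
Interpolate at f = 2/3 with slerp weights a = sin((1−f)δ)/sin δ ≈ 0.460, b = sin(fδ)/sin δ ≈ 0.820.
p = a·p₁ + b·p₂ ≈ (-0.012, -0.973, 0.231); φ = arcsin(p_z) ≈ 13.34°, λ = atan2(p_y, p_x) ≈ -90.69°.

≈ 13°N, 91°W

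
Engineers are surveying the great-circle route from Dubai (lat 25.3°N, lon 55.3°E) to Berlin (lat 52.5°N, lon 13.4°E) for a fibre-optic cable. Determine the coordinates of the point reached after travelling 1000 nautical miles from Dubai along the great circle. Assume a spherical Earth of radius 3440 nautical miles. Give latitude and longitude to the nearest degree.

Write both endpoints as unit vectors p₁, p₂ with components (cos φ cos λ, cos φ sin λ, sin φ).
The central angle between the endpoints is δ = arccos(p₁·p₂) ≈ 0.725 rad (41.5°). The total great-circle distance is δ·R ≈ 0.725 × 3440 ≈ 2493 nmi, so the target fraction is f = 1000/2493 ≈ 0.401.
Interpolate at f ≈ 0.401 with slerp weights a = sin((1−f)δ)/sin δ ≈ 0.634, b = sin(fδ)/sin δ ≈ 0.432.
p = a·p₁ + b·p₂ ≈ (0.583, 0.532, 0.614); φ = arcsin(p_z) ≈ 37.89°, λ = atan2(p_y, p_x) ≈ 42.43°.

≈ lat 38°N, lon 42°E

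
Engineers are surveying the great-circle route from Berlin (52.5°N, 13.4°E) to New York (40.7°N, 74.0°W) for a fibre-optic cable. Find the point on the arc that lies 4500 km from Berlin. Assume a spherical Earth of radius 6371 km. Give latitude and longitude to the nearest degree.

≈ (51°N, 54°W)

The haversine formula gives a central angle δ ≈ 1.002 rad (57.4°) between the endpoints. The total great-circle distance is δ·R ≈ 1.002 × 6371 ≈ 6386 km, so the target fraction is f = 4500/6386 ≈ 0.705.
Interpolate at f ≈ 0.705 with slerp weights a = sin((1−f)δ)/sin δ ≈ 0.346, b = sin(fδ)/sin δ ≈ 0.770.
p = a·p₁ + b·p₂ ≈ (0.366, -0.512, 0.777); φ = arcsin(p_z) ≈ 50.97°, λ = atan2(p_y, p_x) ≈ -54.47°.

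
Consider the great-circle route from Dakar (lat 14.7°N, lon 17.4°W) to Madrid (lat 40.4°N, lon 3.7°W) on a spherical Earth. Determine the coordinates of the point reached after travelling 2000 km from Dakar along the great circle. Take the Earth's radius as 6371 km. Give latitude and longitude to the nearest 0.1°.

≈ lat 31.2°N, lon 9.5°W

Convert each endpoint to a unit vector on the sphere (x = cos φ cos λ, y = cos φ sin λ, z = sin φ).
The central angle between the endpoints is δ = arccos(p₁·p₂) ≈ 0.495 rad (28.3°). The total great-circle distance is δ·R ≈ 0.495 × 6371 ≈ 3152 km, so the target fraction is f = 2000/3152 ≈ 0.635.
Interpolate at f ≈ 0.635 with slerp weights a = sin((1−f)δ)/sin δ ≈ 0.379, b = sin(fδ)/sin δ ≈ 0.650.
p = a·p₁ + b·p₂ ≈ (0.844, -0.141, 0.518); φ = arcsin(p_z) ≈ 31.17°, λ = atan2(p_y, p_x) ≈ -9.52°.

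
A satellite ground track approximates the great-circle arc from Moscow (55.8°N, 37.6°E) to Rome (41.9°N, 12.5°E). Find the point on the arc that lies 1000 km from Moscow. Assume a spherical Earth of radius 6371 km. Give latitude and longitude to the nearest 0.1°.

≈ 50.6°N, 25.3°E

The haversine formula gives a central angle δ ≈ 0.373 rad (21.4°) between the endpoints. The total great-circle distance is δ·R ≈ 0.373 × 6371 ≈ 2377 km, so the target fraction is f = 1000/2377 ≈ 0.421.
Interpolate at f ≈ 0.421 with slerp weights a = sin((1−f)δ)/sin δ ≈ 0.588, b = sin(fδ)/sin δ ≈ 0.429.
p = a·p₁ + b·p₂ ≈ (0.574, 0.271, 0.773); φ = arcsin(p_z) ≈ 50.63°, λ = atan2(p_y, p_x) ≈ 25.28°.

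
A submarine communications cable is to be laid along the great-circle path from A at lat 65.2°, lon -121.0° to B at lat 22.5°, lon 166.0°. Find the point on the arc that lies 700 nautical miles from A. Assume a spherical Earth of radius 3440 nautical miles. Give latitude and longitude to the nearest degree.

≈ lat 62°, lon -146°

Convert each endpoint to a unit vector on the sphere (x = cos φ cos λ, y = cos φ sin λ, z = sin φ).
The central angle between the endpoints is δ = arccos(p₁·p₂) ≈ 1.092 rad (62.6°). The total great-circle distance is δ·R ≈ 1.092 × 3440 ≈ 3757 nmi, so the target fraction is f = 700/3757 ≈ 0.186.
Interpolate at f ≈ 0.186 with slerp weights a = sin((1−f)δ)/sin δ ≈ 0.874, b = sin(fδ)/sin δ ≈ 0.228.
p = a·p₁ + b·p₂ ≈ (-0.393, -0.264, 0.881); φ = arcsin(p_z) ≈ 61.76°, λ = atan2(p_y, p_x) ≈ -146.16°.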